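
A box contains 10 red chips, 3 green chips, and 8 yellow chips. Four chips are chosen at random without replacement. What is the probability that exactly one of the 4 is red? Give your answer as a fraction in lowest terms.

One ordering (red drawn first) has probability 10/21 × 11/20 × 10/19 × 9/18 = 9900/143640 = 55/798.
There are C(4,1) = 4 such orderings, each equally likely, so P = 4 × 55/798 = 110/399.

110/399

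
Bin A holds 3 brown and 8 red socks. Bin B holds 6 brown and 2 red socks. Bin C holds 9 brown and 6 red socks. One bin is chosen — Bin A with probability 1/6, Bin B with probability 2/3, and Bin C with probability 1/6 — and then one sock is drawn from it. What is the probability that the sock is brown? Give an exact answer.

From Bin A: P(brown) = 3/11.
From Bin B: P(brown) = 6/8.
From Bin C: P(brown) = 9/15.
Total probability = (1/6)(3/11) + (2/3)(6/8) + (1/6)(9/15) = 71/110.

71/110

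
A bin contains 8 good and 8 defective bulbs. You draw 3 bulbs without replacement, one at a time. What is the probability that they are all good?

P = 8/16 × 7/15 × 6/14 = 336/3360 = 1/10.

1/10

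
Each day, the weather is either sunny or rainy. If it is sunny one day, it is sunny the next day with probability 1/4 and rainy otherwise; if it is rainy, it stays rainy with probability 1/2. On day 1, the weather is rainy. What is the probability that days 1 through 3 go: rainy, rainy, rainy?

1/4

Day 1 is given. For each transition, use the conditional probability from the current state:
P(rainy | rainy) = 1/2; P(rainy | rainy) = 1/2.
P = 1/2 × 1/2 = 1/4.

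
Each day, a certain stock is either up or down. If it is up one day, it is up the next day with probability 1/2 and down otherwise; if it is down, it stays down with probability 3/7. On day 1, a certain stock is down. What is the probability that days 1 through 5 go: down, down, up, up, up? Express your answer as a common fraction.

3/49

Day 1 is given. For each transition, use the conditional probability from the current state:
P(down | down) = 3/7; P(up | down) = 4/7; P(up | up) = 1/2; P(up | up) = 1/2.
P = 3/7 × 4/7 × 1/2 × 1/2 = 12/196 = 3/49.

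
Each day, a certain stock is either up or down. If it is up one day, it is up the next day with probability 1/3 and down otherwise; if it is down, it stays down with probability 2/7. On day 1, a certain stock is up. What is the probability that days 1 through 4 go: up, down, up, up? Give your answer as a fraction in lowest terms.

Day 1 is given. For each transition, use the conditional probability from the current state:
P(down | up) = 2/3; P(up | down) = 5/7; P(up | up) = 1/3.
P = 2/3 × 5/7 × 1/3 = 10/63.

10/63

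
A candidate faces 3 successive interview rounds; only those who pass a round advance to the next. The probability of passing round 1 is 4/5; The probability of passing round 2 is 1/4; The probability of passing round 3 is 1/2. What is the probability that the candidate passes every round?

The events are sequential, so multiply the conditional probabilities:
P = 4/5 × 1/4 × 1/2 = 4/40 = 1/10.

1/10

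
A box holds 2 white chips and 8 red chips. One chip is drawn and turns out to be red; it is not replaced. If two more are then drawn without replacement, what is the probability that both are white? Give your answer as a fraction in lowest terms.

1/36

After the first draw, 2 of the remaining 9 chips are white.
P = 2/9 × 1/8 = 2/72 = 1/36.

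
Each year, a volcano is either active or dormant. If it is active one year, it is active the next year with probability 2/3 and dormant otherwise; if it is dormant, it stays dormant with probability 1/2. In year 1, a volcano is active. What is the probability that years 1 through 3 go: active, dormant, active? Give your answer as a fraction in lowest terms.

1/6

Year 1 is given. For each transition, use the conditional probability from the current state:
P(dormant | active) = 1/3; P(active | dormant) = 1/2.
P = 1/3 × 1/2 = 1/6.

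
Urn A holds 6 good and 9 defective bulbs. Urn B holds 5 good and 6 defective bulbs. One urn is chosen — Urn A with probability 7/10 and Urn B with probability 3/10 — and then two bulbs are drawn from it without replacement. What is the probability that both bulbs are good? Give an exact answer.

17/110

From Urn A: P(both good) = (6/15)(5/14) = 1/7.
From Urn B: P(both good) = (5/11)(4/10) = 2/11.
Total probability = (7/10)(1/7) + (3/10)(2/11) = 17/110.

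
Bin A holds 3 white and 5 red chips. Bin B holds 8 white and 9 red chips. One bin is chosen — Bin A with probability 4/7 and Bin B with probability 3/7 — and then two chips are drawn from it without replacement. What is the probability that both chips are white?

249/1666

From Bin A: P(both white) = (3/8)(2/7) = 3/28.
From Bin B: P(both white) = (8/17)(7/16) = 7/34.
Total probability = (4/7)(3/28) + (3/7)(7/34) = 249/1666.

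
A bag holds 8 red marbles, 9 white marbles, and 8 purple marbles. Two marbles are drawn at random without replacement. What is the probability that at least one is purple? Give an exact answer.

41/75

P(no purple) = 17/25 × 16/24 = 272/600 = 34/75.
P(at least one) = 1 − 34/75 = 41/75.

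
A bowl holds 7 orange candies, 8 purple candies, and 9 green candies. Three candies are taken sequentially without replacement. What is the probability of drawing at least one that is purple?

183/253

P(no purple) = 16/24 × 15/23 × 14/22 = 3360/12144 = 70/253.
P(at least one) = 1 − 70/253 = 183/253.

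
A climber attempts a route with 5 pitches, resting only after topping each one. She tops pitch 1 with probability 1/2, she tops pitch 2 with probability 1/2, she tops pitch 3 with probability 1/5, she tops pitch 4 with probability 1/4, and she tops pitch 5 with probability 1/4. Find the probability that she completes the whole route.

Each stage is reached only if all earlier stages succeed, so
P = 1/2 × 1/2 × 1/5 × 1/4 × 1/4 = 1/320.

1/320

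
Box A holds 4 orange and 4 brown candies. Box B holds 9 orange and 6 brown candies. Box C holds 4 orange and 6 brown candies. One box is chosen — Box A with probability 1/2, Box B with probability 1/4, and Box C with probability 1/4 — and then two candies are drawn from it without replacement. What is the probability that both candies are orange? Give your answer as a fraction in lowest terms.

From Box A: P(both orange) = (4/8)(3/7) = 3/14.
From Box B: P(both orange) = (9/15)(8/14) = 12/35.
From Box C: P(both orange) = (4/10)(3/9) = 2/15.
Total probability = (1/2)(3/14) + (1/4)(12/35) + (1/4)(2/15) = 19/84.

19/84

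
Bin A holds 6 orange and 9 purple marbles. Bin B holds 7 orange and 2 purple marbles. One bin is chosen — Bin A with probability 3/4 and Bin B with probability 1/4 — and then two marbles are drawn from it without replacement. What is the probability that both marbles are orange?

85/336

From Bin A: P(both orange) = (6/15)(5/14) = 1/7.
From Bin B: P(both orange) = (7/9)(6/8) = 7/12.
Total probability = (3/4)(1/7) + (1/4)(7/12) = 85/336.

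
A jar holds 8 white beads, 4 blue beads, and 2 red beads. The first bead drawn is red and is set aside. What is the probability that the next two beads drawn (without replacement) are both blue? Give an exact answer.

1/13

After the first draw, 4 of the remaining 13 beads are blue.
P = 4/13 × 3/12 = 12/156 = 1/13.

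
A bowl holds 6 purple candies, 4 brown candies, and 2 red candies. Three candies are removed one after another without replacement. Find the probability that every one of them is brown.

1/55

P(all brown) = 4/12 × 3/11 × 2/10 = 24/1320 = 1/55.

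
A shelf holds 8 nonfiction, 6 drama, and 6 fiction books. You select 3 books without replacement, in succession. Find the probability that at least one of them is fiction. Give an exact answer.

P(no fiction) = 14/20 × 13/19 × 12/18 = 2184/6840 = 91/285.
P(at least one) = 1 − 91/285 = 194/285.

194/285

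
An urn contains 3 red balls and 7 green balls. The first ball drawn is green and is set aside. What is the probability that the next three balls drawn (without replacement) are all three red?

With the first ball removed, 3 red remain out of 9.
P = 3/9 × 2/8 × 1/7 = 6/504 = 1/84.

1/84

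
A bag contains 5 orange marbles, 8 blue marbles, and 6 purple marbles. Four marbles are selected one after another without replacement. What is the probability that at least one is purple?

3161/3876

P(no purple) = 13/19 × 12/18 × 11/17 × 10/16 = 17160/93024 = 715/3876.
P(at least one) = 1 − 715/3876 = 3161/3876.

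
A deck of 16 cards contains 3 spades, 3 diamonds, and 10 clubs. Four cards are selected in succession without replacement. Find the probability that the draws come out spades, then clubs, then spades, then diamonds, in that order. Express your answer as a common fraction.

3/728

Chain rule:
P = 3/16 × 10/15 × 2/14 × 3/13 = 180/43680 = 3/728.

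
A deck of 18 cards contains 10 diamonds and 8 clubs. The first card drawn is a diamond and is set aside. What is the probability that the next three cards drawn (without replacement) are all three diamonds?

21/170

After the first draw, 9 of the remaining 17 cards are diamonds.
P = 9/17 × 8/16 × 7/15 = 504/4080 = 21/170.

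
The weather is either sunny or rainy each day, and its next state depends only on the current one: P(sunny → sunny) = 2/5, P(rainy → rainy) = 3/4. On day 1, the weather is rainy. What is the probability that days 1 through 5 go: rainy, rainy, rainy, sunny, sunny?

Day 1 is given. For each transition, use the conditional probability from the current state:
P(rainy | rainy) = 3/4; P(rainy | rainy) = 3/4; P(sunny | rainy) = 1/4; P(sunny | sunny) = 2/5.
P = 3/4 × 3/4 × 1/4 × 2/5 = 18/320 = 9/160.

9/160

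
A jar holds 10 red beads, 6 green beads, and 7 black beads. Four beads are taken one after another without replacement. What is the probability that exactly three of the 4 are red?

312/1771

One ordering (red drawn first) has probability 10/23 × 9/22 × 8/21 × 13/20 = 9360/212520 = 78/1771.
There are C(4,3) = 4 such orderings, each equally likely, so P = 4 × 78/1771 = 312/1771.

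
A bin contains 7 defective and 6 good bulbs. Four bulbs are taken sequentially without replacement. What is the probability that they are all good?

3/143

P(every draw is good) = 6/13 × 5/12 × 4/11 × 3/10 = 360/17160 = 3/143.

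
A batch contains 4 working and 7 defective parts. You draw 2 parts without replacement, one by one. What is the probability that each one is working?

6/55

P(every draw is working) = 4/11 × 3/10 = 12/110 = 6/55.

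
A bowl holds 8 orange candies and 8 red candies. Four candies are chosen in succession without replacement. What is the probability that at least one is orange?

25/26

P(no orange) = 8/16 × 7/15 × 6/14 × 5/13 = 1680/43680 = 1/26.
P(at least one) = 1 − 1/26 = 25/26.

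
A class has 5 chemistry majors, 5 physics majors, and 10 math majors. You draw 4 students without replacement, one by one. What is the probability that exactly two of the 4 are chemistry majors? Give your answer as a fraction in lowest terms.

70/323

One ordering (chemistry majors drawn first) has probability 5/20 × 4/19 × 15/18 × 14/17 = 4200/116280 = 35/969.
There are C(4,2) = 6 such orderings, each equally likely, so P = 6 × 35/969 = 70/323.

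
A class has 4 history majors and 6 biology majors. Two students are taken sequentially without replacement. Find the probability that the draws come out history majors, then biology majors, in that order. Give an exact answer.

4/15

Each draw changes the counts, so multiply the conditional probabilities along the sequence:
P = 4/10 × 6/9 = 24/90 = 4/15.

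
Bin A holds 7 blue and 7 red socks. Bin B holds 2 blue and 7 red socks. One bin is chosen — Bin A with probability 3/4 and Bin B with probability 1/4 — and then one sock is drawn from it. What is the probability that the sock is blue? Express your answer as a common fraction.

From Bin A: P(blue) = 7/14.
From Bin B: P(blue) = 2/9.
Total probability = (3/4)(7/14) + (1/4)(2/9) = 31/72.

31/72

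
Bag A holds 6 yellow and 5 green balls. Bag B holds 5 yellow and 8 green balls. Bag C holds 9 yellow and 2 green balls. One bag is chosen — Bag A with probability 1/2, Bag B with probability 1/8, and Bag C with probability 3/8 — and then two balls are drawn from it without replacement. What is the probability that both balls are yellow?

6827/17160

From Bag A: P(both yellow) = (6/11)(5/10) = 3/11.
From Bag B: P(both yellow) = (5/13)(4/12) = 5/39.
From Bag C: P(both yellow) = (9/11)(8/10) = 36/55.
Total probability = (1/2)(3/11) + (1/8)(5/39) + (3/8)(36/55) = 6827/17160.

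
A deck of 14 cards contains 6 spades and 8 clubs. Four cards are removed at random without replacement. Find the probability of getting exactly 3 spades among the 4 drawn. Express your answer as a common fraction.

One ordering (spades drawn first) has probability 6/14 × 5/13 × 4/12 × 8/11 = 960/24024 = 40/1001.
There are C(4,3) = 4 such orderings, each equally likely, so P = 4 × 40/1001 = 160/1001.

160/1001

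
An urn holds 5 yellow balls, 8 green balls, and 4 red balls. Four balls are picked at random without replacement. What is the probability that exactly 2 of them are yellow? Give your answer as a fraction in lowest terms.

One ordering (yellow drawn first) has probability 5/17 × 4/16 × 12/15 × 11/14 = 2640/57120 = 11/238.
There are C(4,2) = 6 such orderings, each equally likely, so P = 6 × 11/238 = 33/119.

33/119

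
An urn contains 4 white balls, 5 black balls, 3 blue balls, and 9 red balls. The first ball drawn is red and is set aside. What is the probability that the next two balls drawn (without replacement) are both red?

14/95

With the first ball removed, 8 red remain out of 20.
P = 8/20 × 7/19 = 56/380 = 14/95.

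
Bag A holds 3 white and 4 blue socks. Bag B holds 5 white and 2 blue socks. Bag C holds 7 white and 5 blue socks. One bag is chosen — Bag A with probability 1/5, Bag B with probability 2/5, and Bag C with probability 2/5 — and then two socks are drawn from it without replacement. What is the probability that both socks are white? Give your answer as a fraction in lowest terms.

From Bag A: P(both white) = (3/7)(2/6) = 1/7.
From Bag B: P(both white) = (5/7)(4/6) = 10/21.
From Bag C: P(both white) = (7/12)(6/11) = 7/22.
Total probability = (1/5)(1/7) + (2/5)(10/21) + (2/5)(7/22) = 80/231.

80/231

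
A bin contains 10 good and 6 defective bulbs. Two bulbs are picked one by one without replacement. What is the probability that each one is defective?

P(all defective) = 6/16 × 5/15 = 30/240 = 1/8.

1/8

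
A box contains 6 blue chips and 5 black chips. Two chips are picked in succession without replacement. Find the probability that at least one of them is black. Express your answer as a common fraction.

8/11

P(no black) = 6/11 × 5/10 = 30/110 = 3/11.
P(at least one) = 1 − 3/11 = 8/11.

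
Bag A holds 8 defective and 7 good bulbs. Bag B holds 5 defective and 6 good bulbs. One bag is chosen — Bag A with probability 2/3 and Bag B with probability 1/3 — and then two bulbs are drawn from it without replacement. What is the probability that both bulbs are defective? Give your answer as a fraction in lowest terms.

118/495

From Bag A: P(both defective) = (8/15)(7/14) = 4/15.
From Bag B: P(both defective) = (5/11)(4/10) = 2/11.
Total probability = (2/3)(4/15) + (1/3)(2/11) = 118/495.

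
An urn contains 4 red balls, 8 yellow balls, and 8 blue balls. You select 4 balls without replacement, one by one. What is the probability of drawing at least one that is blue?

290/323

P(no blue) = 12/20 × 11/19 × 10/18 × 9/17 = 11880/116280 = 33/323.
P(at least one) = 1 − 33/323 = 290/323.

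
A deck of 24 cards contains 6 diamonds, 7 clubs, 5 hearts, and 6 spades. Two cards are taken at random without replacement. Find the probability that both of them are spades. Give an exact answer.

5/92

P = 6/24 × 5/23 = 30/552 = 5/92.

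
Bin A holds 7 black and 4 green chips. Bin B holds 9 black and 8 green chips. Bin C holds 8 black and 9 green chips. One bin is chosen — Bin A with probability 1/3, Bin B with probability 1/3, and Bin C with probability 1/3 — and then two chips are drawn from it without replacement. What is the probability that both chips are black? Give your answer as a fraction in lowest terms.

797/2805

From Bin A: P(both black) = (7/11)(6/10) = 21/55.
From Bin B: P(both black) = (9/17)(8/16) = 9/34.
From Bin C: P(both black) = (8/17)(7/16) = 7/34.
Total probability = (1/3)(21/55) + (1/3)(9/34) + (1/3)(7/34) = 797/2805.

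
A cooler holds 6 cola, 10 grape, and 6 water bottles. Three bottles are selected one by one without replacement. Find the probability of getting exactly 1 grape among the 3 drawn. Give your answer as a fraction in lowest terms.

One ordering (grape drawn first) has probability 10/22 × 12/21 × 11/20 = 1320/9240 = 1/7.
There are C(3,1) = 3 such orderings, each equally likely, so P = 3 × 1/7 = 3/7.

3/7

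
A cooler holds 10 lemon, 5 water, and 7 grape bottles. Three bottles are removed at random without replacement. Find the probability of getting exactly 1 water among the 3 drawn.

One ordering (water drawn first) has probability 5/22 × 17/21 × 16/20 = 1360/9240 = 34/231.
There are C(3,1) = 3 such orderings, each equally likely, so P = 3 × 34/231 = 34/77.

34/77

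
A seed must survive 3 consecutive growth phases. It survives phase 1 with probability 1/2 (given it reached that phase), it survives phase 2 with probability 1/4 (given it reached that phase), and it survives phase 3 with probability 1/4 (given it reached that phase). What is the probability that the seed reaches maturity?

1/32

Each stage is reached only if all earlier stages succeed, so
P = 1/2 × 1/4 × 1/4 = 1/32.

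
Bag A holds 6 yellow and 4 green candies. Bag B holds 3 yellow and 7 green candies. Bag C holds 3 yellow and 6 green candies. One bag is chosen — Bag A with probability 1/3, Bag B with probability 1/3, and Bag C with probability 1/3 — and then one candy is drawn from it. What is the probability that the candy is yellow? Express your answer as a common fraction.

From Bag A: P(yellow) = 6/10.
From Bag B: P(yellow) = 3/10.
From Bag C: P(yellow) = 3/9.
Total probability = (1/3)(6/10) + (1/3)(3/10) + (1/3)(3/9) = 37/90.

37/90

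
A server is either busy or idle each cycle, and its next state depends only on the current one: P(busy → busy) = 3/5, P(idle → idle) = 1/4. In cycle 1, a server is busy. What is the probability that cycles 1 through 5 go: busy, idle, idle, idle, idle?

1/160

Cycle 1 is given. For each transition, use the conditional probability from the current state:
P(idle | busy) = 2/5; P(idle | idle) = 1/4; P(idle | idle) = 1/4; P(idle | idle) = 1/4.
P = 2/5 × 1/4 × 1/4 × 1/4 = 2/320 = 1/160.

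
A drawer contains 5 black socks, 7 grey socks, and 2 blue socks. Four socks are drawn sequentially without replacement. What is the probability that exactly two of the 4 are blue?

6/91

One ordering (blue drawn first) has probability 2/14 × 1/13 × 12/12 × 11/11 = 264/24024 = 1/91.
There are C(4,2) = 6 such orderings, each equally likely, so P = 6 × 1/91 = 6/91.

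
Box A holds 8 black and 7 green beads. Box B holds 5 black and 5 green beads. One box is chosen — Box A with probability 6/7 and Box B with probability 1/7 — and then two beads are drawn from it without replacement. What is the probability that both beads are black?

From Box A: P(both black) = (8/15)(7/14) = 4/15.
From Box B: P(both black) = (5/10)(4/9) = 2/9.
Total probability = (6/7)(4/15) + (1/7)(2/9) = 82/315.

82/315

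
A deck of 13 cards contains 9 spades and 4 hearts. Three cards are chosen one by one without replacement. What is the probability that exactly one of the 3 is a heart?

72/143

One ordering (a heart drawn first) has probability 4/13 × 9/12 × 8/11 = 288/1716 = 24/143.
There are C(3,1) = 3 such orderings, each equally likely, so P = 3 × 24/143 = 72/143.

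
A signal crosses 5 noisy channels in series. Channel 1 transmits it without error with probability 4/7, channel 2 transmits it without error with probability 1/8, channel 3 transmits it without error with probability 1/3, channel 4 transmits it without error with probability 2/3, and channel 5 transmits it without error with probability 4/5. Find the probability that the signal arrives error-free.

Each stage is reached only if all earlier stages succeed, so
P = 4/7 × 1/8 × 1/3 × 2/3 × 4/5 = 32/2520 = 4/315.

4/315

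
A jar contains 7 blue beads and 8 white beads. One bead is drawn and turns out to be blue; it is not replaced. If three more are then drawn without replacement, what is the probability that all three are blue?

With the first bead removed, 6 blue remain out of 14.
P = 6/14 × 5/13 × 4/12 = 120/2184 = 5/91.

5/91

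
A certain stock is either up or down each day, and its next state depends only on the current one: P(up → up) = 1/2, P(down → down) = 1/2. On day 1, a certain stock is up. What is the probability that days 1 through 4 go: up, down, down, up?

Day 1 is given. For each transition, use the conditional probability from the current state:
P(down | up) = 1/2; P(down | down) = 1/2; P(up | down) = 1/2.
P = 1/2 × 1/2 × 1/2 = 1/8.

1/8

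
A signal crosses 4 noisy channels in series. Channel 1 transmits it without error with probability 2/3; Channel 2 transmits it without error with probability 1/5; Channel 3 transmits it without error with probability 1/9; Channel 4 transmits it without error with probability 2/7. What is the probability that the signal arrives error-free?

4/945

The events are sequential, so multiply the conditional probabilities:
P = 2/3 × 1/5 × 1/9 × 2/7 = 4/945.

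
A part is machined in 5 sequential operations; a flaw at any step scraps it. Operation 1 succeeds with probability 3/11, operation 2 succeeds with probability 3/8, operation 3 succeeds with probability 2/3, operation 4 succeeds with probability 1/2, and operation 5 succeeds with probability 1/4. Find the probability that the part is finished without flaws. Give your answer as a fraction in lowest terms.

3/352

The events are sequential, so multiply the conditional probabilities:
P = 3/11 × 3/8 × 2/3 × 1/2 × 1/4 = 18/2112 = 3/352.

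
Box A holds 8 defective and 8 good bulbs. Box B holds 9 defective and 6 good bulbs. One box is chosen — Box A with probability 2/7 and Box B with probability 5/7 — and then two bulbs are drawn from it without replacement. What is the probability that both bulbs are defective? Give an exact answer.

From Box A: P(both defective) = (8/16)(7/15) = 7/30.
From Box B: P(both defective) = (9/15)(8/14) = 12/35.
Total probability = (2/7)(7/30) + (5/7)(12/35) = 229/735.

229/735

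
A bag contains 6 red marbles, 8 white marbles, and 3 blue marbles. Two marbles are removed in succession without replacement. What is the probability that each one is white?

7/34

P(all white) = 8/17 × 7/16 = 56/272 = 7/34.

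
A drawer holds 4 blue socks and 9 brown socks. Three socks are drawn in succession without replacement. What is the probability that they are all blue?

2/143

P = 4/13 × 3/12 × 2/11 = 24/1716 = 2/143.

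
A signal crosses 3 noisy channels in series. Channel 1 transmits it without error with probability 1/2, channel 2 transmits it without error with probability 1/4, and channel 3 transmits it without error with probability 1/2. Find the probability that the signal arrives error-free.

1/16

The events are sequential, so multiply the conditional probabilities:
P = 1/2 × 1/4 × 1/2 = 1/16.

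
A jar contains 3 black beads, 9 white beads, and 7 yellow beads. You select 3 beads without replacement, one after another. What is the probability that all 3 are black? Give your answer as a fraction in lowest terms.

1/969

P(all black) = 3/19 × 2/18 × 1/17 = 6/5814 = 1/969.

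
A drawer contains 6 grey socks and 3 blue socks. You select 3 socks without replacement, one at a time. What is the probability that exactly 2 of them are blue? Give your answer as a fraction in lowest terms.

3/14

One ordering (blue drawn first) has probability 3/9 × 2/8 × 6/7 = 36/504 = 1/14.
There are C(3,2) = 3 such orderings, each equally likely, so P = 3 × 1/14 = 3/14.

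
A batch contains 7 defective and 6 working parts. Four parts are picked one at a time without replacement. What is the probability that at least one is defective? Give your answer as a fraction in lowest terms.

140/143

P(no defective) = 6/13 × 5/12 × 4/11 × 3/10 = 360/17160 = 3/143.
P(at least one) = 1 − 3/143 = 140/143.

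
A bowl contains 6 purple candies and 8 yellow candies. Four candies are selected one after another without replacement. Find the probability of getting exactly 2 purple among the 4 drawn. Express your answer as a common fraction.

60/143

One ordering (purple drawn first) has probability 6/14 × 5/13 × 8/12 × 7/11 = 1680/24024 = 10/143.
There are C(4,2) = 6 such orderings, each equally likely, so P = 6 × 10/143 = 60/143.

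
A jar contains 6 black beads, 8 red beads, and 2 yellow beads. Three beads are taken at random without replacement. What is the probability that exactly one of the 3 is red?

One ordering (red drawn first) has probability 8/16 × 8/15 × 7/14 = 448/3360 = 2/15.
There are C(3,1) = 3 such orderings, each equally likely, so P = 3 × 2/15 = 2/5.

2/5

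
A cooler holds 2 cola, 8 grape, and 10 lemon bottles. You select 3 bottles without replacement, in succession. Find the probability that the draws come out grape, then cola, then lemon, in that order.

4/171

Each draw changes the counts, so multiply the conditional probabilities along the sequence:
P = 8/20 × 2/19 × 10/18 = 160/6840 = 4/171.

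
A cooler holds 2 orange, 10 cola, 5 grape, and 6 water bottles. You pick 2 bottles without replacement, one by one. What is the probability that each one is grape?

10/253

P = 5/23 × 4/22 = 20/506 = 10/253.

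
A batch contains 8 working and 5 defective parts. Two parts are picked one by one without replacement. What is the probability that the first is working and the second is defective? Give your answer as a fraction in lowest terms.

10/39

Multiply the probability of each draw given the previous ones:
P = 8/13 × 5/12 = 40/156 = 10/39.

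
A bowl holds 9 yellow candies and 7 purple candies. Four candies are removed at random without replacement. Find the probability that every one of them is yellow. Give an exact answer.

9/130

P = 9/16 × 8/15 × 7/14 × 6/13 = 3024/43680 = 9/130.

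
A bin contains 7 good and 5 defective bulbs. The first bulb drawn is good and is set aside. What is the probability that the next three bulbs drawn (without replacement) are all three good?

With the first bulb removed, 6 good remain out of 11.
P = 6/11 × 5/10 × 4/9 = 120/990 = 4/33.

4/33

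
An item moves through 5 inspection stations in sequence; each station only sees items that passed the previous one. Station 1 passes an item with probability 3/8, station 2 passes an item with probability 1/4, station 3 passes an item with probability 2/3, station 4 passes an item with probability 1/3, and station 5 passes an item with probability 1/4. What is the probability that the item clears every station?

Multiplying along the chain,
P = 3/8 × 1/4 × 2/3 × 1/3 × 1/4 = 6/1152 = 1/192.

1/192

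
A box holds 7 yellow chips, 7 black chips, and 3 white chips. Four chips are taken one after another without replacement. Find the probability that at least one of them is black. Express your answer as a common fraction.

P(no black) = 10/17 × 9/16 × 8/15 × 7/14 = 5040/57120 = 3/34.
P(at least one) = 1 − 3/34 = 31/34.

31/34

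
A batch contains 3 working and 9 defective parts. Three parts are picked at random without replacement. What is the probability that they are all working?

1/220

P(all working) = 3/12 × 2/11 × 1/10 = 6/1320 = 1/220.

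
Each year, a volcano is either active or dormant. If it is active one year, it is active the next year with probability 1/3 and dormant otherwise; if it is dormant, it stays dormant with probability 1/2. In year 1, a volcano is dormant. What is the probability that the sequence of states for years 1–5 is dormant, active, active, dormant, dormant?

Year 1 is given. For each transition, use the conditional probability from the current state:
P(active | dormant) = 1/2; P(active | active) = 1/3; P(dormant | active) = 2/3; P(dormant | dormant) = 1/2.
P = 1/2 × 1/3 × 2/3 × 1/2 = 2/36 = 1/18.

1/18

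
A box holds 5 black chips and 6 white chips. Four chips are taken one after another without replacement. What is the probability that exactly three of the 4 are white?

One ordering (white drawn first) has probability 6/11 × 5/10 × 4/9 × 5/8 = 600/7920 = 5/66.
There are C(4,3) = 4 such orderings, each equally likely, so P = 4 × 5/66 = 10/33.

10/33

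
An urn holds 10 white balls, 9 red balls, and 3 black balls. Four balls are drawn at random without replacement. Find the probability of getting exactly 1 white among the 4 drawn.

One ordering (white drawn first) has probability 10/22 × 12/21 × 11/20 × 10/19 = 13200/175560 = 10/133.
There are C(4,1) = 4 such orderings, each equally likely, so P = 4 × 10/133 = 40/133.

40/133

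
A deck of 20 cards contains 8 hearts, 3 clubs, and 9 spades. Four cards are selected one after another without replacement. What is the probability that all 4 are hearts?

14/969

P(all hearts) = 8/20 × 7/19 × 6/18 × 5/17 = 1680/116280 = 14/969.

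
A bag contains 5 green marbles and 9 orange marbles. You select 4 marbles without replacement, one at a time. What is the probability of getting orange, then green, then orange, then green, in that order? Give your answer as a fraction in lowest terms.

Multiply the probability of each draw given the previous ones:
P = 9/14 × 5/13 × 8/12 × 4/11 = 1440/24024 = 60/1001.

60/1001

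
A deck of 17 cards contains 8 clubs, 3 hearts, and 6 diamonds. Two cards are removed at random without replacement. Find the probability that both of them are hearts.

3/136

P(every draw is a heart) = 3/17 × 2/16 = 6/272 = 3/136.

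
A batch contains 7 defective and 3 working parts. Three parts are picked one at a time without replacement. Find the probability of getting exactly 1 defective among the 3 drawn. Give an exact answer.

7/40

One ordering (defective drawn first) has probability 7/10 × 3/9 × 2/8 = 42/720 = 7/120.
There are C(3,1) = 3 such orderings, each equally likely, so P = 3 × 7/120 = 7/40.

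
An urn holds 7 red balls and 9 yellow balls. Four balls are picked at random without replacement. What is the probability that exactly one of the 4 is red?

21/65

One ordering (red drawn first) has probability 7/16 × 9/15 × 8/14 × 7/13 = 3528/43680 = 21/260.
There are C(4,1) = 4 such orderings, each equally likely, so P = 4 × 21/260 = 21/65.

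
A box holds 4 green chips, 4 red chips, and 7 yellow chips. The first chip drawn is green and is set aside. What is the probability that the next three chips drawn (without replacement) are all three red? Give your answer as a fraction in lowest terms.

1/91

With the first chip removed, 4 red remain out of 14.
P = 4/14 × 3/13 × 2/12 = 24/2184 = 1/91.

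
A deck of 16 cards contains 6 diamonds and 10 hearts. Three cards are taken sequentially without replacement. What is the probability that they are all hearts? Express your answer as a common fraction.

3/14

P = 10/16 × 9/15 × 8/14 = 720/3360 = 3/14.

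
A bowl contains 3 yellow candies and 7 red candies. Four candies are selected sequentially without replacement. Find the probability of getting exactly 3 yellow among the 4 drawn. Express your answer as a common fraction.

1/30

One ordering (yellow drawn first) has probability 3/10 × 2/9 × 1/8 × 7/7 = 42/5040 = 1/120.
There are C(4,3) = 4 such orderings, each equally likely, so P = 4 × 1/120 = 1/30.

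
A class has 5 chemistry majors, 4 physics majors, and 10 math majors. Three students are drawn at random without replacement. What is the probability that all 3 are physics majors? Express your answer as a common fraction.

P(every draw is a physics major) = 4/19 × 3/18 × 2/17 = 24/5814 = 4/969.

4/969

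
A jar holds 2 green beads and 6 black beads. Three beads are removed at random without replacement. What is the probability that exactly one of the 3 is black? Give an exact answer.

3/28

One ordering (black drawn first) has probability 6/8 × 2/7 × 1/6 = 12/336 = 1/28.
There are C(3,1) = 3 such orderings, each equally likely, so P = 3 × 1/28 = 3/28.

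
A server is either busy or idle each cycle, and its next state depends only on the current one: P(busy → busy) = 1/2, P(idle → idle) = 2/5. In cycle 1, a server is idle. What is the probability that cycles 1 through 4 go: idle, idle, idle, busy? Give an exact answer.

12/125

Cycle 1 is given. For each transition, use the conditional probability from the current state:
P(idle | idle) = 2/5; P(idle | idle) = 2/5; P(busy | idle) = 3/5.
P = 2/5 × 2/5 × 3/5 = 12/125.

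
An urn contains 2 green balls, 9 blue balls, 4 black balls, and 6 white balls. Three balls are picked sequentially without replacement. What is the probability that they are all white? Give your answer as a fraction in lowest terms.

P = 6/21 × 5/20 × 4/19 = 120/7980 = 2/133.

2/133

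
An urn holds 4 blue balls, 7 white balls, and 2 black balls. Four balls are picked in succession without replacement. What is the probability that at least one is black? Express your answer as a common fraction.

7/13

P(no black) = 11/13 × 10/12 × 9/11 × 8/10 = 7920/17160 = 6/13.
P(at least one) = 1 − 6/13 = 7/13.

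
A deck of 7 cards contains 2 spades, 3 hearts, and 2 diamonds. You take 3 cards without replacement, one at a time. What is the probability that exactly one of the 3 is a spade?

4/7

One ordering (a spade drawn first) has probability 2/7 × 5/6 × 4/5 = 40/210 = 4/21.
There are C(3,1) = 3 such orderings, each equally likely, so P = 3 × 4/21 = 4/7.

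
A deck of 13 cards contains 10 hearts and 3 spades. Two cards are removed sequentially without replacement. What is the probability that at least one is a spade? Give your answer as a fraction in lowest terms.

P(no spades) = 10/13 × 9/12 = 90/156 = 15/26.
P(at least one) = 1 − 15/26 = 11/26.

11/26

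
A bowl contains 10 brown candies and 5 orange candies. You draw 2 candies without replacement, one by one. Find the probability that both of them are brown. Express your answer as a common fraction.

3/7

P = 10/15 × 9/14 = 90/210 = 3/7.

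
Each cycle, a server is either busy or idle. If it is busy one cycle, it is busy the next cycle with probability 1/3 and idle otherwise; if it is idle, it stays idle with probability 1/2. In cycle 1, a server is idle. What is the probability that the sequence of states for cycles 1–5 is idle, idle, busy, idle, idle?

1/12

Cycle 1 is given. For each transition, use the conditional probability from the current state:
P(idle | idle) = 1/2; P(busy | idle) = 1/2; P(idle | busy) = 2/3; P(idle | idle) = 1/2.
P = 1/2 × 1/2 × 2/3 × 1/2 = 2/24 = 1/12.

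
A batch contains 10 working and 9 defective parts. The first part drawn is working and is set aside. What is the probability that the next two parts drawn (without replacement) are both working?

With the first part removed, 9 working remain out of 18.
P = 9/18 × 8/17 = 72/306 = 4/17.

4/17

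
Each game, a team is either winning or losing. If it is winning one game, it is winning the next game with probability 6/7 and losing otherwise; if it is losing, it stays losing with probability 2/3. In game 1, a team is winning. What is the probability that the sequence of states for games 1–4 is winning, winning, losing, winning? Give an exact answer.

2/49

Game 1 is given. For each transition, use the conditional probability from the current state:
P(winning | winning) = 6/7; P(losing | winning) = 1/7; P(winning | losing) = 1/3.
P = 6/7 × 1/7 × 1/3 = 6/147 = 2/49.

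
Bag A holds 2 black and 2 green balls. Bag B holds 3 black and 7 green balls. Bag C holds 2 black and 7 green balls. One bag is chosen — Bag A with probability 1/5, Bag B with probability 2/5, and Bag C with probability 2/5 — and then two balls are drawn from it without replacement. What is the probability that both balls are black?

From Bag A: P(both black) = (2/4)(1/3) = 1/6.
From Bag B: P(both black) = (3/10)(2/9) = 1/15.
From Bag C: P(both black) = (2/9)(1/8) = 1/36.
Total probability = (1/5)(1/6) + (2/5)(1/15) + (2/5)(1/36) = 16/225.

16/225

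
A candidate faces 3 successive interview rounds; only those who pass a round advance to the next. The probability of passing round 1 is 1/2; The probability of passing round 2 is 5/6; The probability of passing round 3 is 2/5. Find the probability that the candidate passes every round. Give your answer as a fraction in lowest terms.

The events are sequential, so multiply the conditional probabilities:
P = 1/2 × 5/6 × 2/5 = 10/60 = 1/6.

1/6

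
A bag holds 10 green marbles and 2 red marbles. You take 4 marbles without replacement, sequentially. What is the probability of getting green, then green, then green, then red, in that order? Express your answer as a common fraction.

Multiply the probability of each draw given the previous ones:
P = 10/12 × 9/11 × 8/10 × 2/9 = 1440/11880 = 4/33.

4/33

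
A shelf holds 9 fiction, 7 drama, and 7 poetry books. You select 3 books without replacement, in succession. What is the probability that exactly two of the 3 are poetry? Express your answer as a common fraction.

48/253

One ordering (poetry drawn first) has probability 7/23 × 6/22 × 16/21 = 672/10626 = 16/253.
There are C(3,2) = 3 such orderings, each equally likely, so P = 3 × 16/253 = 48/253.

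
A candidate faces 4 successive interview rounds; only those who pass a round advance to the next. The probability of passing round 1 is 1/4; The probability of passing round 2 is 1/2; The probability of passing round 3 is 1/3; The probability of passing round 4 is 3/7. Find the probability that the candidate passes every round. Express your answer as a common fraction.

Each stage is reached only if all earlier stages succeed, so
P = 1/4 × 1/2 × 1/3 × 3/7 = 3/168 = 1/56.

1/56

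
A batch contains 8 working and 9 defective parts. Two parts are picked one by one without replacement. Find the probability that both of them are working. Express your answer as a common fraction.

P = 8/17 × 7/16 = 56/272 = 7/34.

7/34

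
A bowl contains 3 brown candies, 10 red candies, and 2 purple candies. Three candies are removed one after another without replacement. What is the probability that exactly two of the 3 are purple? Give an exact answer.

1/35

One ordering (purple drawn first) has probability 2/15 × 1/14 × 13/13 = 26/2730 = 1/105.
There are C(3,2) = 3 such orderings, each equally likely, so P = 3 × 1/105 = 1/35.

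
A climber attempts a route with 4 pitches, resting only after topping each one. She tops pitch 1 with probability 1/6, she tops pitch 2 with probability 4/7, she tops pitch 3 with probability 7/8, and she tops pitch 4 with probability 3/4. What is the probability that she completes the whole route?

Multiplying along the chain,
P = 1/6 × 4/7 × 7/8 × 3/4 = 84/1344 = 1/16.

1/16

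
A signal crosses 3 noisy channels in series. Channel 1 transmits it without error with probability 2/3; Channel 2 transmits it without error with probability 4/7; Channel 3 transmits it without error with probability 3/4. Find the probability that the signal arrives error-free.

2/7

Multiplying along the chain,
P = 2/3 × 4/7 × 3/4 = 24/84 = 2/7.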